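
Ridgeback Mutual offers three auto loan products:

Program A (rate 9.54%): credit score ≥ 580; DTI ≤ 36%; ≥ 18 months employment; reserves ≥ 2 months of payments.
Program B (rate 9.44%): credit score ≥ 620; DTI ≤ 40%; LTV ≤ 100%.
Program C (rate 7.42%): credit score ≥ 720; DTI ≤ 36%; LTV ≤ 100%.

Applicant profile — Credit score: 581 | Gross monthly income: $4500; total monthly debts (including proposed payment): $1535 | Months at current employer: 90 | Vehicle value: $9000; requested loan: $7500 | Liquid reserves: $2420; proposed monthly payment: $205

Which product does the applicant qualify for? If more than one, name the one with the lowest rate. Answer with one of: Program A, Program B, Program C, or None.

DTI = 1,535/4,500 = 34.1%.
LTV = 7,500/9,000 = 83.3%.
Reserves = 2,420/205 = 11.8 months.
Program A: score 581 ≥ 580; DTI 34.1% ≤ 36%; employment 90 ≥ 18 mo; reserves 11.8 ≥ 2 mo → qualifies.
Program B: score 581 < 620; DTI 34.1% ≤ 40%; LTV 83.3% ≤ 100% → does not qualify.
Program C: score 581 < 720; DTI 34.1% ≤ 36%; LTV 83.3% ≤ 100% → does not qualify.

Program A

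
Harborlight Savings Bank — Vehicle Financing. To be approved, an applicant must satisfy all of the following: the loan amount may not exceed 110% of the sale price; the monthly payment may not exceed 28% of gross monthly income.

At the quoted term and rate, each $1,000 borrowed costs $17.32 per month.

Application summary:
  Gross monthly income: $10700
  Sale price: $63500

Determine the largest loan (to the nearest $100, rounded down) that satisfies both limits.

$69,800

Payment cap: 28% × $10,700 = $2,996/month.
At $17.32 per $1,000, that supports 2,996/17.32 × 1,000 ≈ $172,979 → $172,900.
LTV cap: 110% × $63,500 = $69,850 → $69,800.
Binding constraint: loan-to-value.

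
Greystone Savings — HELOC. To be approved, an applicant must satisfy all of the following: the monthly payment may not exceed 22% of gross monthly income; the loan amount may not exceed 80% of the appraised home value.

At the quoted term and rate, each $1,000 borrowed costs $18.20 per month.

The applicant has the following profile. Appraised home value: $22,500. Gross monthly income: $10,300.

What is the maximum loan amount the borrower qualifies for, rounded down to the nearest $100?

$18,000

Payment cap: 22% × $10,300 = $2,266/month.
At $18.20 per $1,000, that supports 2,266/18.20 × 1,000 ≈ $124,505 → $124,500.
LTV cap: 80% × $22,500 = $18,000 → $18,000.
Binding constraint: loan-to-value.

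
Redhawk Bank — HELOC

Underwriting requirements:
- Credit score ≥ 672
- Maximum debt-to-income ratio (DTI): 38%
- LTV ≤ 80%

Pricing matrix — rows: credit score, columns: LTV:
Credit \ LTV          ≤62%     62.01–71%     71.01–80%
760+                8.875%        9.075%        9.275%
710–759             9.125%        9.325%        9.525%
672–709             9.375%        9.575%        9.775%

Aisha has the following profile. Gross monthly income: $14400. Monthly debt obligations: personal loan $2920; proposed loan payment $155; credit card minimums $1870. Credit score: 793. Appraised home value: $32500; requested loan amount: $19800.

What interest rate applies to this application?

Credit score 793 ≥ 672; Total monthly debts = (2,920 + 155 + 1,870) = 4,945. Debt-to-income = 4,945/14,400 = 34.3% — meets 38% limit
LTV: 19,800 ÷ 32,500 = 60.9%, within 80% cap
Row: 793 falls in 760+. Column: 60.9% falls in ≤62%. Rate = 8.875%.

8.875%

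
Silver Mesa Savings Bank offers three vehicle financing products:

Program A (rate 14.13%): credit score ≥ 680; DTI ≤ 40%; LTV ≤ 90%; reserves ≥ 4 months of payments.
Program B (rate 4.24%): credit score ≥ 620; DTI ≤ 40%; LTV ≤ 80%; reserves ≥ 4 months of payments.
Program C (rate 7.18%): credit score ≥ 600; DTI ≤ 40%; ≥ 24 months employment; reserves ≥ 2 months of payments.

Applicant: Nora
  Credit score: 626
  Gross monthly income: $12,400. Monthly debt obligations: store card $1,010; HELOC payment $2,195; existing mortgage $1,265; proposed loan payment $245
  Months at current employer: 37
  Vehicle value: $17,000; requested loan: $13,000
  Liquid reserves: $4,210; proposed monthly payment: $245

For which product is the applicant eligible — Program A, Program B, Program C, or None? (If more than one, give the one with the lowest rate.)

Program B

Total debts = (1,010 + 2,195 + 1,265 + 245) = 4,715; DTI = 4,715/12,400 = 38%.
LTV = 13,000/17,000 = 76.5%.
Reserves = 4,210/245 = 17.2 months.
Program A: score 626 < 680; DTI 38% ≤ 40%; LTV 76.5% ≤ 90%; reserves 17.2 ≥ 4 mo → does not qualify.
Program B: score 626 ≥ 620; DTI 38% ≤ 40%; LTV 76.5% ≤ 80%; reserves 17.2 ≥ 4 mo → qualifies.
Program C: score 626 ≥ 600; DTI 38% ≤ 40%; employment 37 ≥ 24 mo; reserves 17.2 ≥ 2 mo → qualifies.
Qualifying: Program B, Program C. Lowest rate is 4.24% → Program B.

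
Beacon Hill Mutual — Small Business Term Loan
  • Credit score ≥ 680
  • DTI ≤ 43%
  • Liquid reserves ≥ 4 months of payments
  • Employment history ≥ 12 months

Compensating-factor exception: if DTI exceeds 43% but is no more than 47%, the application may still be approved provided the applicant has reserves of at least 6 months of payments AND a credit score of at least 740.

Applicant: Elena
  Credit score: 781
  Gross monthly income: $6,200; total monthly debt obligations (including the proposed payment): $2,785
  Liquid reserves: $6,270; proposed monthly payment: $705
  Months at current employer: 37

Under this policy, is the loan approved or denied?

Approved

Credit score 781 ≥ 680 (meets base)
DTI: 2,785 ÷ 6,200 = 44.9%, over the 43% base limit.
Reserves: 6,270 ÷ 705 = 8.9 months (meets 4-month minimum)
Employment 37 ≥ 12 months
DTI 44.9% is within the 43%–47% exception band; checking compensating factors.
Override check — reserves: 8.9 mo (ok); score: 781 (ok).
Both override conditions satisfied; DTI exception granted.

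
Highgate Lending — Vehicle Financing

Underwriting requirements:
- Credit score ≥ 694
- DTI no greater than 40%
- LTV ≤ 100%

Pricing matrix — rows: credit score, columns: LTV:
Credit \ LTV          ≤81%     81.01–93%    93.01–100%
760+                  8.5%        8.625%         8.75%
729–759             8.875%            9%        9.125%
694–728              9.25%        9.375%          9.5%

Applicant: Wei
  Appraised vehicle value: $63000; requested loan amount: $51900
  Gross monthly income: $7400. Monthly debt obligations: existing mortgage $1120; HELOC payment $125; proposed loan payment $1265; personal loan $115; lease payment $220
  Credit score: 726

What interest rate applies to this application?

9.375%

Credit score 726 ≥ 694; Total monthly debts = (1,120 + 125 + 1,265 + 115 + 220) = 2,845. Debt-to-income = 2,845/7,400 = 38.4% — meets 40% limit
LTV = 51,900/63,000 = 82.4% ≤ 100%
Credit 726 → row 694–728; LTV 82.4% → column 81.01–93%. Grid cell → 9.375%.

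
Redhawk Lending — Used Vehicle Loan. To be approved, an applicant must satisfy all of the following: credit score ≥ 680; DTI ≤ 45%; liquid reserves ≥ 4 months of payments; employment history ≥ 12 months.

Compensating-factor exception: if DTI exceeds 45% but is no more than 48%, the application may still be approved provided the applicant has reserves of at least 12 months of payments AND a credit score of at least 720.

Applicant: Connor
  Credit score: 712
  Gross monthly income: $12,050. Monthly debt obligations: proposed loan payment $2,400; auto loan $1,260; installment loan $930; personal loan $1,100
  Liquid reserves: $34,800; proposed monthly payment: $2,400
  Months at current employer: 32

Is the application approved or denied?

Credit score 712 ≥ 680 (meets base)
Total debts = (2,400 + 1,260 + 930 + 1,100) = 5,690. DTI = 5,690/12,050 = 47.2% > 45% — standard DTI limit exceeded.
Reserves: 34,800 ÷ 2,400 = 14.5 months (meets 4-month minimum)
Employment 32 ≥ 12 months
47.2% falls in the override range (45%–48%), so the compensating-factor test applies.
Override check — reserves: 14.5 mo (ok); score: 712 (below 720).
Override conditions not both satisfied; exception does not apply.

Denied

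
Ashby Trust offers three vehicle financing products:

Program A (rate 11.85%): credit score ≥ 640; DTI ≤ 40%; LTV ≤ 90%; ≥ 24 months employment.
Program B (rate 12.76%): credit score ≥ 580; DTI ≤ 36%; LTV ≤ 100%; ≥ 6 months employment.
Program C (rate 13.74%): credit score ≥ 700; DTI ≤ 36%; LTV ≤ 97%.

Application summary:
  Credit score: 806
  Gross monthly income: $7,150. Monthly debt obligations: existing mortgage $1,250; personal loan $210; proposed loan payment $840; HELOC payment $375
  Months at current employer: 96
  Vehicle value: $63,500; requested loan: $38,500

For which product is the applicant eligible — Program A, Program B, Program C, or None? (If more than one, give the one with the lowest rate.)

Program A

Total debts = (1,250 + 210 + 840 + 375) = 2,675; DTI = 2,675/7,150 = 37.4%.
LTV = 38,500/63,500 = 60.6%.
Program A: score 806 ≥ 640; DTI 37.4% ≤ 40%; LTV 60.6% ≤ 90%; employment 96 ≥ 24 mo → qualifies.
Program B: score 806 ≥ 580; DTI 37.4% > 36%; LTV 60.6% ≤ 100%; employment 96 ≥ 6 mo → does not qualify.
Program C: score 806 ≥ 700; DTI 37.4% > 36%; LTV 60.6% ≤ 97% → does not qualify.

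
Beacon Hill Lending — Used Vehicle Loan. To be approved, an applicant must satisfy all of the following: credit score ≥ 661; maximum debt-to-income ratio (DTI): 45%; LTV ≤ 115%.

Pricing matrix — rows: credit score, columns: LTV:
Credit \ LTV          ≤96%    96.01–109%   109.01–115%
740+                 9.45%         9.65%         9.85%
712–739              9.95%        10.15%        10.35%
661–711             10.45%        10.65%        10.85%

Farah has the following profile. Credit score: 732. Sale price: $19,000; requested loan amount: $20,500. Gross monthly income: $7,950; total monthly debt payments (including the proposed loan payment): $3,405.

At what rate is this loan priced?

10.15%

Credit score 732 ≥ 661; Debt-to-income = 3,405/7,950 = 42.8% — meets 45% limit
LTV: 20,500 ÷ 19,000 = 107.9%, within 115% cap
Score 732 is in the 712–739 band; LTV 107.9% is in the 96.01–109% band → 10.15%.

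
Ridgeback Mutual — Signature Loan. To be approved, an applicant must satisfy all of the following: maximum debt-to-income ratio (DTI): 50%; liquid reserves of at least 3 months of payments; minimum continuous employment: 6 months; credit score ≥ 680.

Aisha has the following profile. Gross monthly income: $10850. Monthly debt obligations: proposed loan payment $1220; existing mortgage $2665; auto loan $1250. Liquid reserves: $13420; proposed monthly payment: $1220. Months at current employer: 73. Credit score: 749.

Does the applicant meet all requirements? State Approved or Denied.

Total monthly debts = (1,220 + 2,665 + 1,250) = 5,135. Debt-to-income = 5,135/10,850 = 47.3% — meets 50% limit
Reserves: 13,420 ÷ 1,220 = 11.0 months (meets 3-month minimum)
Employment 73 ≥ 6 months
Credit score 749 ≥ 680 (meets)
All criteria satisfied.

Approved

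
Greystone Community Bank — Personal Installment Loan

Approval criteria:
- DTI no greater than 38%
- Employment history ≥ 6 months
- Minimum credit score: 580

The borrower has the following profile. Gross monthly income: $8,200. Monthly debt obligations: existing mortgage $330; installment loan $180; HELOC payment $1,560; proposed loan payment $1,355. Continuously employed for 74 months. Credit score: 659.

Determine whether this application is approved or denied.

Total monthly debts = (330 + 180 + 1,560 + 1,355) = 3,425. Debt-to-income = 3,425/8,200 = 41.8% — over 38% limit
Employment 74 ≥ 6 months
Credit score 659 ≥ 580 (meets)
Fails on DTI.

Denied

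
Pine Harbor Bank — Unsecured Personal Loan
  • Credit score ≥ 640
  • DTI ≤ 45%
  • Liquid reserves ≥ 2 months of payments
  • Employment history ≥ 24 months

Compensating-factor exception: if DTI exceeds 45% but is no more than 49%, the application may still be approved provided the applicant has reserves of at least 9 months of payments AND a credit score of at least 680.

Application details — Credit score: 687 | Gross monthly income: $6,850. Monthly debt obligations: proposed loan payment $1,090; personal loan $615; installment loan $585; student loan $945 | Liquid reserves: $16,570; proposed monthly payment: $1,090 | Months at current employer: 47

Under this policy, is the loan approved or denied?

Credit score 687 ≥ 640 (meets base)
Total debts = (1,090 + 615 + 585 + 945) = 3,235. DTI: 3,235 ÷ 6,850 = 47.2%, over the 45% base limit.
Reserves = 16,570/1,090 = 15.2 months ≥ 2
Employment 47 ≥ 24 months
DTI 47.2% is within the 45%–49% exception band; checking compensating factors.
Override check — reserves: 15.2 mo (ok); score: 687 (ok).
Both compensating conditions met → exception applies.

Approved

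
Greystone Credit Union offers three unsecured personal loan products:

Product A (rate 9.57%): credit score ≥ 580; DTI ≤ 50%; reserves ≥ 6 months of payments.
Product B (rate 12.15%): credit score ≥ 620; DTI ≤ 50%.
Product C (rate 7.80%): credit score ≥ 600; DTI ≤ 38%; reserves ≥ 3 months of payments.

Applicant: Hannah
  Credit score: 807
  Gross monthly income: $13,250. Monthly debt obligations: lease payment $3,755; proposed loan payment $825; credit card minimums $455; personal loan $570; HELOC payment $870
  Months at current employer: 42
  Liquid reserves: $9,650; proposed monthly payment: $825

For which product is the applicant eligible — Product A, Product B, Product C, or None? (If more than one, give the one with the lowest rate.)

Total debts = (3,755 + 825 + 455 + 570 + 870) = 6,475; DTI = 6,475/13,250 = 48.9%.
Reserves = 9,650/825 = 11.7 months.
Product A: score 807 ≥ 580; DTI 48.9% ≤ 50%; reserves 11.7 ≥ 6 mo → qualifies.
Product B: score 807 ≥ 620; DTI 48.9% ≤ 50% → qualifies.
Product C: score 807 ≥ 600; DTI 48.9% > 38%; reserves 11.7 ≥ 3 mo → does not qualify.
Qualifying: Product A, Product B. Lowest rate is 9.57% → Product A.

Product A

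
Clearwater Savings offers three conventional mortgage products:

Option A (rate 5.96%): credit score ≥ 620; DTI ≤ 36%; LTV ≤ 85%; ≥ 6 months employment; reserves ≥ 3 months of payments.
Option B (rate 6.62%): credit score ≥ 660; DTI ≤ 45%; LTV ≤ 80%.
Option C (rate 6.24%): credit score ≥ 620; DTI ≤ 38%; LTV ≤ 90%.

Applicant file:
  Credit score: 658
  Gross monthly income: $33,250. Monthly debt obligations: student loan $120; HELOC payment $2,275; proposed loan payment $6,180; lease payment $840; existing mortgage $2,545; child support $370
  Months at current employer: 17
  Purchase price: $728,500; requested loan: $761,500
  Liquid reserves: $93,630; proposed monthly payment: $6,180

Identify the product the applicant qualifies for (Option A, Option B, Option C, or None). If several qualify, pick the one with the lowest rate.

Total debts = (120 + 2,275 + 6,180 + 840 + 2,545 + 370) = 12,330; DTI = 12,330/33,250 = 37.1%.
LTV = 761,500/728,500 = 104.5%.
Reserves = 93,630/6,180 = 15.2 months.
Option A: score 658 ≥ 620; DTI 37.1% > 36%; LTV 104.5% > 85%; employment 17 ≥ 6 mo; reserves 15.2 ≥ 3 mo → does not qualify.
Option B: score 658 < 660; DTI 37.1% ≤ 45%; LTV 104.5% > 80% → does not qualify.
Option C: score 658 ≥ 620; DTI 37.1% ≤ 38%; LTV 104.5% > 90% → does not qualify.

None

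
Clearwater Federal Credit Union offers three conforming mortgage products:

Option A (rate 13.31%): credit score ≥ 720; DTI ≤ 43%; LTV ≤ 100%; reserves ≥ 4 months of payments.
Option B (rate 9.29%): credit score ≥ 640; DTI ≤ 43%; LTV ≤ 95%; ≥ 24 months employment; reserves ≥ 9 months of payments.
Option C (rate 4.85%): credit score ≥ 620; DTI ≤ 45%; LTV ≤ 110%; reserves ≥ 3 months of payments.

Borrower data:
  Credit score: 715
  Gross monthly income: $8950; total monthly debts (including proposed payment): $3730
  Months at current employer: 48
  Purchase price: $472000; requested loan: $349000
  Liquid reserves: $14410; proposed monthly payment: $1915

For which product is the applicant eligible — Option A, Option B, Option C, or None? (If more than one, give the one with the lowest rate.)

DTI = 3,730/8,950 = 41.7%.
LTV = 349,000/472,000 = 73.9%.
Reserves = 14,410/1,915 = 7.5 months.
Option A: score 715 < 720; DTI 41.7% ≤ 43%; LTV 73.9% ≤ 100%; reserves 7.5 ≥ 4 mo → does not qualify.
Option B: score 715 ≥ 640; DTI 41.7% ≤ 43%; LTV 73.9% ≤ 95%; employment 48 ≥ 24 mo; reserves 7.5 < 9 mo → does not qualify.
Option C: score 715 ≥ 620; DTI 41.7% ≤ 45%; LTV 73.9% ≤ 110%; reserves 7.5 ≥ 3 mo → qualifies.

Option C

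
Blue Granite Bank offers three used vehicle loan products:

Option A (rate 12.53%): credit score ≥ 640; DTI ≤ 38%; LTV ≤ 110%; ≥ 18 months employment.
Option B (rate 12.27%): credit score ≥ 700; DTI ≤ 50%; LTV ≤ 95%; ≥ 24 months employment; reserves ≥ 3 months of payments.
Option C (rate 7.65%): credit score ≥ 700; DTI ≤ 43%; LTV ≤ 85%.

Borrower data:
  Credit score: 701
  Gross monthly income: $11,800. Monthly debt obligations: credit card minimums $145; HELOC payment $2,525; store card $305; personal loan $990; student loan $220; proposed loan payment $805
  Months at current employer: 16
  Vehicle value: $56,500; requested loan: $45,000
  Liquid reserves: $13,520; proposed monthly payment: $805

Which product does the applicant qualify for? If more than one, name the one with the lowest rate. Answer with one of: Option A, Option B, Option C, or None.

Total debts = (145 + 2,525 + 305 + 990 + 220 + 805) = 4,990; DTI = 4,990/11,800 = 42.3%.
LTV = 45,000/56,500 = 79.6%.
Reserves = 13,520/805 = 16.8 months.
Option A: score 701 ≥ 640; DTI 42.3% > 38%; LTV 79.6% ≤ 110%; employment 16 < 18 mo → does not qualify.
Option B: score 701 ≥ 700; DTI 42.3% ≤ 50%; LTV 79.6% ≤ 95%; employment 16 < 24 mo; reserves 16.8 ≥ 3 mo → does not qualify.
Option C: score 701 ≥ 700; DTI 42.3% ≤ 43%; LTV 79.6% ≤ 85% → qualifies.

Option C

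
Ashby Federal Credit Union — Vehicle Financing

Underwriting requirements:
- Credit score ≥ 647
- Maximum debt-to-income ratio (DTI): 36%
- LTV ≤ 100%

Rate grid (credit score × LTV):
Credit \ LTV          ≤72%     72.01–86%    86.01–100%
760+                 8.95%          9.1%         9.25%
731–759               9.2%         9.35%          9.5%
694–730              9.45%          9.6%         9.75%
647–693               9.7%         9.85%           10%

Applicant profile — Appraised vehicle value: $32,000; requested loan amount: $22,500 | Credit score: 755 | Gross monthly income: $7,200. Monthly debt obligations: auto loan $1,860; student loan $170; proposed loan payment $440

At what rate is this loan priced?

Credit score 755 ≥ 647; Total monthly debts = (1,860 + 170 + 440) = 2,470. Debt-to-income = 2,470/7,200 = 34.3% — meets 36% limit
Loan-to-value = 22,500/32,000 = 70.3% — pass (100% max)
Score 755 is in the 731–759 band; LTV 70.3% is in the ≤72% band → 9.2%.

9.2%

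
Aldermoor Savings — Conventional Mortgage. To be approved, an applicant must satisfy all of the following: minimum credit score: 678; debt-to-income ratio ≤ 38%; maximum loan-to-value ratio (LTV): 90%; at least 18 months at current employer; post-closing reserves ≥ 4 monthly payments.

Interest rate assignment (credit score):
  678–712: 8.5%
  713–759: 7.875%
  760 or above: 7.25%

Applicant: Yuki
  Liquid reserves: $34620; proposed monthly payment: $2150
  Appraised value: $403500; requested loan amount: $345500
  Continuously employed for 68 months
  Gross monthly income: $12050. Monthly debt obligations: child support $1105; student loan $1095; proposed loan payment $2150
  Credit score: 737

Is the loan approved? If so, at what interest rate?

Approved at 7.875%

Credit score 737 ≥ 678 (meets minimum)
LTV = 345,500/403,500 = 85.6% ≤ 90%
Liquid reserves cover 34,620/2,150 = 16.1 months — ≥ 4 required
Total monthly debts = (1,105 + 1,095 + 2,150) = 4,350. DTI = 4,350/12,050 = 36.1% ≤ 38%
Employment 68 ≥ 18 months
All requirements met. Score 737 falls in the 713–759 tier → 7.875%.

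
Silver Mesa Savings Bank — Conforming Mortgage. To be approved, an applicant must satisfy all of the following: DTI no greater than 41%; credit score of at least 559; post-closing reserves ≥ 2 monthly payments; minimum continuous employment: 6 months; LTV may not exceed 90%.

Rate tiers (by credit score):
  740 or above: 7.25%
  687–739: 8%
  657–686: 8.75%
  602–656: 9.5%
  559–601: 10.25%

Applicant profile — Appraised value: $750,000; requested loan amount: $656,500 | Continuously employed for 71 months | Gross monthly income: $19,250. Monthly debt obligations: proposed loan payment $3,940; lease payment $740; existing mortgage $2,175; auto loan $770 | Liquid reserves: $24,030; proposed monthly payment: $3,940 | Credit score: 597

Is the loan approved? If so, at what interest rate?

Credit score 597 ≥ 559 (meets minimum)
Liquid reserves cover 24,030/3,940 = 6.1 months — ≥ 2 required
LTV: 656,500 ÷ 750,000 = 87.5%, within 90% cap
Total monthly debts = (3,940 + 740 + 2,175 + 770) = 7,625. DTI: 7,625 ÷ 19,250 = 39.6%, within the 41% cap
Employment 71 ≥ 6 months
All requirements met. Score 597 falls in the 559–601 tier → 10.25%.

Approved at 10.25%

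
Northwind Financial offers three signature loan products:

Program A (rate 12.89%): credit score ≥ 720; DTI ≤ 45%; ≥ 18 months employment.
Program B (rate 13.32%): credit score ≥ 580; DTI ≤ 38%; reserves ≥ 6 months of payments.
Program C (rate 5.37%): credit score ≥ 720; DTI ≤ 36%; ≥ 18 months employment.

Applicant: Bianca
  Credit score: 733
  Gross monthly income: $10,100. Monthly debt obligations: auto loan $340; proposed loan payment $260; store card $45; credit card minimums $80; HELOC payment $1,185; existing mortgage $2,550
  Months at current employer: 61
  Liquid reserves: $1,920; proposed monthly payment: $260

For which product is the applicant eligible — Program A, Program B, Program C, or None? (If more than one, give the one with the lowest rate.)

Program A

Total debts = (340 + 260 + 45 + 80 + 1,185 + 2,550) = 4,460; DTI = 4,460/10,100 = 44.2%.
Reserves = 1,920/260 = 7.4 months.
Program A: score 733 ≥ 720; DTI 44.2% ≤ 45%; employment 61 ≥ 18 mo → qualifies.
Program B: score 733 ≥ 580; DTI 44.2% > 38%; reserves 7.4 ≥ 6 mo → does not qualify.
Program C: score 733 ≥ 720; DTI 44.2% > 36%; employment 61 ≥ 18 mo → does not qualify.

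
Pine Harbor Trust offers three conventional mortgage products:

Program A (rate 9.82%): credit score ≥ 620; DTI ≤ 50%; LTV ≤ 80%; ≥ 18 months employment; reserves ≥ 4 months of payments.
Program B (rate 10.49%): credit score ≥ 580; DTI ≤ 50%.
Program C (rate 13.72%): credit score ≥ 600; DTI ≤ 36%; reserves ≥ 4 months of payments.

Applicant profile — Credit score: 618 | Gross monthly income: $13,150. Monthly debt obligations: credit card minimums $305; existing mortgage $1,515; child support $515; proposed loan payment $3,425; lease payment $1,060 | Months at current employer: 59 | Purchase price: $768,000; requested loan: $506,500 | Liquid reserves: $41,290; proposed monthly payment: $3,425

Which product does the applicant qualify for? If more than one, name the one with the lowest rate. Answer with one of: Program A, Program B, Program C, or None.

None

Total debts = (305 + 1,515 + 515 + 3,425 + 1,060) = 6,820; DTI = 6,820/13,150 = 51.9%.
LTV = 506,500/768,000 = 66%.
Reserves = 41,290/3,425 = 12.1 months.
Program A: score 618 < 620; DTI 51.9% > 50%; LTV 66% ≤ 80%; employment 59 ≥ 18 mo; reserves 12.1 ≥ 4 mo → does not qualify.
Program B: score 618 ≥ 580; DTI 51.9% > 50% → does not qualify.
Program C: score 618 ≥ 600; DTI 51.9% > 36%; reserves 12.1 ≥ 4 mo → does not qualify.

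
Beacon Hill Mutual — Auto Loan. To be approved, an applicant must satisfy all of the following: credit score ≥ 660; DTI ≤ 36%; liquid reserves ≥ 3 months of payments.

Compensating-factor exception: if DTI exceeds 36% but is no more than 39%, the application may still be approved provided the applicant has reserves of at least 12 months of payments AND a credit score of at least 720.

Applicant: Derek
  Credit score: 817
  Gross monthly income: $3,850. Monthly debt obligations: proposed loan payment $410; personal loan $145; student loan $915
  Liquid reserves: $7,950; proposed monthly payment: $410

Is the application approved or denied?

Approved

Credit score 817 ≥ 660 (meets base)
Total debts = (410 + 145 + 915) = 1,470. DTI: 1,470 ÷ 3,850 = 38.2%, over the 36% base limit.
Liquid reserves cover 7,950/410 = 19.4 months — ≥ 3 required
DTI 38.2% is within the 36%–39% exception band; checking compensating factors.
Reserves 19.4 ≥ 12 months; credit score 817 ≥ 720.
Both override conditions satisfied; DTI exception granted.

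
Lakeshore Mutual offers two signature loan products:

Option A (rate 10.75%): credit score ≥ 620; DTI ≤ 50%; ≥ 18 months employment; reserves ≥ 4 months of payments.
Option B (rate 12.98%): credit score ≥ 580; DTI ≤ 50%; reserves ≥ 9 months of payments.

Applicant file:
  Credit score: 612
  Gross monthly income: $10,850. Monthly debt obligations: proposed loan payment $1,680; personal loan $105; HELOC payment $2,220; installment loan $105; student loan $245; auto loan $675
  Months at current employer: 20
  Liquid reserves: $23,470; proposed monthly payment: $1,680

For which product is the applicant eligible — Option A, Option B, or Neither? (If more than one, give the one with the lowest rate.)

Total debts = (1,680 + 105 + 2,220 + 105 + 245 + 675) = 5,030; DTI = 5,030/10,850 = 46.4%.
Reserves = 23,470/1,680 = 14.0 months.
Option A: score 612 < 620; DTI 46.4% ≤ 50%; employment 20 ≥ 18 mo; reserves 14.0 ≥ 4 mo → does not qualify.
Option B: score 612 ≥ 580; DTI 46.4% ≤ 50%; reserves 14.0 ≥ 9 mo → qualifies.

Option B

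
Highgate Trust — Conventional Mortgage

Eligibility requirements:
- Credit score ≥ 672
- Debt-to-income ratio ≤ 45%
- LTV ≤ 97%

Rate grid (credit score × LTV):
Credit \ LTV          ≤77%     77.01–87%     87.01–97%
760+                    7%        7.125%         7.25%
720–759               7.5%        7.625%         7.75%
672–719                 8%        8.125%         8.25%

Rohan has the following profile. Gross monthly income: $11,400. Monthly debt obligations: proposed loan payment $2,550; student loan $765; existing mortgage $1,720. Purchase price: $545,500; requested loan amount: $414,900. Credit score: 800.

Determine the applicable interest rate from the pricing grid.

Credit score 800 ≥ 672; Total monthly debts = (2,550 + 765 + 1,720) = 5,035. Debt-to-income = 5,035/11,400 = 44.2% — meets 45% limit
Loan-to-value = 414,900/545,500 = 76.1% — pass (97% max)
Score 800 is in the 760+ band; LTV 76.1% is in the ≤77% band → 7%.

7%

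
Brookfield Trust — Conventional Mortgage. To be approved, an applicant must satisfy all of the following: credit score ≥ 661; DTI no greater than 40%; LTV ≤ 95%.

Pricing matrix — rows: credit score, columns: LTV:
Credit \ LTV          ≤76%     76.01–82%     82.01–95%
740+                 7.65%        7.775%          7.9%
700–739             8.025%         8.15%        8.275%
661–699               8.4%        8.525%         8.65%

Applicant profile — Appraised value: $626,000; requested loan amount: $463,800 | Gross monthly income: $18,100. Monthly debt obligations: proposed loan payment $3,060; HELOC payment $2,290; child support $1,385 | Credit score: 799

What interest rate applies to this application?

Credit score 799 ≥ 661; Total monthly debts = (3,060 + 2,290 + 1,385) = 6,735. DTI: 6,735 ÷ 18,100 = 37.2%, within the 40% cap
LTV = 463,800/626,000 = 74.1% ≤ 95%
Score 799 is in the 740+ band; LTV 74.1% is in the ≤76% band → 7.65%.

7.65%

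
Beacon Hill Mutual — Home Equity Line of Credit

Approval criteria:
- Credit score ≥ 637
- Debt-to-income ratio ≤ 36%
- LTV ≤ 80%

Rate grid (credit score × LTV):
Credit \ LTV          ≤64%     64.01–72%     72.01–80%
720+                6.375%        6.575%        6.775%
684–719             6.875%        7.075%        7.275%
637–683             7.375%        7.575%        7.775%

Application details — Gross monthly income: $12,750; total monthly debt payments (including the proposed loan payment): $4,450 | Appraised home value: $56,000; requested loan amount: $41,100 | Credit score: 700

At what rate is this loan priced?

Credit score 700 ≥ 637; DTI = 4,450/12,750 = 34.9% ≤ 36%
LTV: 41,100 ÷ 56,000 = 73.4%, within 80% cap
Credit 700 → row 684–719; LTV 73.4% → column 72.01–80%. Grid cell → 7.275%.

7.275%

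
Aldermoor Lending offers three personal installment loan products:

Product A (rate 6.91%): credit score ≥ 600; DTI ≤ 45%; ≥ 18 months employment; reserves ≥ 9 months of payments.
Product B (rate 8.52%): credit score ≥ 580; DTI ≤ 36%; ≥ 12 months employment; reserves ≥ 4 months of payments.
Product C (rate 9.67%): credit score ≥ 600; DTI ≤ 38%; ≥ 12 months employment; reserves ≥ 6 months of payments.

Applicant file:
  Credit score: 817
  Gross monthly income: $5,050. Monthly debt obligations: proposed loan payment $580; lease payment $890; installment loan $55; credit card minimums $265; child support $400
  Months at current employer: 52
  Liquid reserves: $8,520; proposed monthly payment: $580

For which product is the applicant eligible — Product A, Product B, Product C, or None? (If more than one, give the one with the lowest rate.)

Total debts = (580 + 890 + 55 + 265 + 400) = 2,190; DTI = 2,190/5,050 = 43.4%.
Reserves = 8,520/580 = 14.7 months.
Product A: score 817 ≥ 600; DTI 43.4% ≤ 45%; employment 52 ≥ 18 mo; reserves 14.7 ≥ 9 mo → qualifies.
Product B: score 817 ≥ 580; DTI 43.4% > 36%; employment 52 ≥ 12 mo; reserves 14.7 ≥ 4 mo → does not qualify.
Product C: score 817 ≥ 600; DTI 43.4% > 38%; employment 52 ≥ 12 mo; reserves 14.7 ≥ 6 mo → does not qualify.

Product A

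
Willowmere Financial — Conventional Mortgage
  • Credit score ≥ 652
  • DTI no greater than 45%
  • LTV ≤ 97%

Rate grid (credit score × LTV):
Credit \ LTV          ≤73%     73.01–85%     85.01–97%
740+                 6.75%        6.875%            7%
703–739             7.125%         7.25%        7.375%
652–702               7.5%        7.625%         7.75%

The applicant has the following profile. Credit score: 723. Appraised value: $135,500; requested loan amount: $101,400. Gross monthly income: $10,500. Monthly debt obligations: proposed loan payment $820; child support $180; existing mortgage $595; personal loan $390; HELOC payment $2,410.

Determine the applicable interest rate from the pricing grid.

Credit score 723 ≥ 652; Total monthly debts = (820 + 180 + 595 + 390 + 2,410) = 4,395. DTI = 4,395/10,500 = 41.9% ≤ 45%
Loan-to-value = 101,400/135,500 = 74.8% — pass (97% max)
Credit 723 → row 703–739; LTV 74.8% → column 73.01–85%. Grid cell → 7.25%.

7.25%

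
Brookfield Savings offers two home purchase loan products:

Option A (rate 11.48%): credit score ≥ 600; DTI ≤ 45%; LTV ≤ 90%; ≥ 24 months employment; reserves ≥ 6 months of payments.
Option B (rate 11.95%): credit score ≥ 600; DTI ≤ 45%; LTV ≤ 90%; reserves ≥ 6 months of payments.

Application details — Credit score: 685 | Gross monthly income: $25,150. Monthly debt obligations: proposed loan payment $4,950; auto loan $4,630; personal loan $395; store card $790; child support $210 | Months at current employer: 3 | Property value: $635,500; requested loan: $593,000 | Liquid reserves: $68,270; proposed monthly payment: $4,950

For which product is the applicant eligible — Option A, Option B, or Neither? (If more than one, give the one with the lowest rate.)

Neither

Total debts = (4,950 + 4,630 + 395 + 790 + 210) = 10,975; DTI = 10,975/25,150 = 43.6%.
LTV = 593,000/635,500 = 93.3%.
Reserves = 68,270/4,950 = 13.8 months.
Option A: score 685 ≥ 600; DTI 43.6% ≤ 45%; LTV 93.3% > 90%; employment 3 < 24 mo; reserves 13.8 ≥ 6 mo → does not qualify.
Option B: score 685 ≥ 600; DTI 43.6% ≤ 45%; LTV 93.3% > 90%; reserves 13.8 ≥ 6 mo → does not qualify.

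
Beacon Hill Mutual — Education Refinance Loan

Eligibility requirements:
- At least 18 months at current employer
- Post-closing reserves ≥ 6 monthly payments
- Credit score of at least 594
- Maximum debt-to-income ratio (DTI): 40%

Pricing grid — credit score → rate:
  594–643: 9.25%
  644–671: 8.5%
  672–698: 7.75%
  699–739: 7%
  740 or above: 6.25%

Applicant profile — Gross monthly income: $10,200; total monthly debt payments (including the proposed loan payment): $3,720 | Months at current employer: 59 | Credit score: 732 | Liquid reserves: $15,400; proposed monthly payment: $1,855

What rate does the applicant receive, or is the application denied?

Credit score 732 ≥ 594 (meets minimum)
Employment 59 ≥ 18 months
Reserves: 15,400 ÷ 1,855 = 8.3 months (meets 6-month minimum)
DTI = 3,720/10,200 = 36.5% ≤ 40%
All requirements met. Score 732 falls in the 699–739 tier → 7%.

Approved at 7%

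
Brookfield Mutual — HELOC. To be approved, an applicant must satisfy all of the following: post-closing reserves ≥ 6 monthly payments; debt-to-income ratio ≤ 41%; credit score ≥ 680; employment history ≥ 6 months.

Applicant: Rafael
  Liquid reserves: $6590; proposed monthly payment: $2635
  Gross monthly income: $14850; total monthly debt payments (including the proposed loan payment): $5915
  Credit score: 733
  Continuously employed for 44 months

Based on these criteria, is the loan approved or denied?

Denied

Reserves: 6,590 ÷ 2,635 = 2.5 months (below 6-month minimum)
DTI = 5,915/14,850 = 39.8% ≤ 41%
Credit score 733 ≥ 680 (meets)
Employment 44 ≥ 6 months
Fails on reserves.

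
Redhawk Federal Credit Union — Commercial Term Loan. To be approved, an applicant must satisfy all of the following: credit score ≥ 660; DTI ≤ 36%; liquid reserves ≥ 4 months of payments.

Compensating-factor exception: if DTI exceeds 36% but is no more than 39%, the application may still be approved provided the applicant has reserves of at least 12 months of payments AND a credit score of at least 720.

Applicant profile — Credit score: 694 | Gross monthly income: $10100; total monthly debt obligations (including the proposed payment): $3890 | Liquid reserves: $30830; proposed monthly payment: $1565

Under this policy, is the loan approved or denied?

Denied

Credit score 694 ≥ 660 (meets base)
DTI: 3,890 ÷ 10,100 = 38.5%, over the 36% base limit.
Liquid reserves cover 30,830/1,565 = 19.7 months — ≥ 4 required
DTI 38.5% is within the 36%–39% exception band; checking compensating factors.
Reserves 19.7 ≥ 12 months; credit score 694 < 720.
Override conditions not both satisfied; exception does not apply.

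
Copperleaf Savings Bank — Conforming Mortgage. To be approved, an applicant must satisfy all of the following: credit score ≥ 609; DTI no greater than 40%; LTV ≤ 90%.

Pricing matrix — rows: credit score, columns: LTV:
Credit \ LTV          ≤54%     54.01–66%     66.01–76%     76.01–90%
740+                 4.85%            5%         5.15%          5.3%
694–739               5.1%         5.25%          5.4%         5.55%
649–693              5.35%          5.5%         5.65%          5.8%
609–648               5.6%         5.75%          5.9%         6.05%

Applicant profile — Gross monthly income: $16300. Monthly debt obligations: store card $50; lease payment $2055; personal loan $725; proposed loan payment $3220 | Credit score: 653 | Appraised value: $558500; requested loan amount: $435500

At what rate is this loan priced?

5.8%

Credit score 653 ≥ 609; Total monthly debts = (50 + 2,055 + 725 + 3,220) = 6,050. DTI = 6,050/16,300 = 37.1% ≤ 40%
LTV: 435,500 ÷ 558,500 = 78%, within 90% cap
Score 653 is in the 649–693 band; LTV 78% is in the 76.01–90% band → 5.8%.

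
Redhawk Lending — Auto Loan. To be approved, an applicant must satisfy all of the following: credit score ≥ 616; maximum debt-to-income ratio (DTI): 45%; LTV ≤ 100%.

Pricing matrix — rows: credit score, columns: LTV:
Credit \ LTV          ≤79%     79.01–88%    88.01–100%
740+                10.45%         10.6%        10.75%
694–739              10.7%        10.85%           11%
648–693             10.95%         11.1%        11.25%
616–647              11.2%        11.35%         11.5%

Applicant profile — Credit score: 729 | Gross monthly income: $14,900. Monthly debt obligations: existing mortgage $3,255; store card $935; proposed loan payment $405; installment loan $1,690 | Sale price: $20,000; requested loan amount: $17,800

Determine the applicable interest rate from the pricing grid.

Credit score 729 ≥ 616; Total monthly debts = (3,255 + 935 + 405 + 1,690) = 6,285. DTI = 6,285/14,900 = 42.2% ≤ 45%
LTV = 17,800/20,000 = 89% ≤ 100%
Row: 729 falls in 694–739. Column: 89% falls in 88.01–100%. Rate = 11%.

11%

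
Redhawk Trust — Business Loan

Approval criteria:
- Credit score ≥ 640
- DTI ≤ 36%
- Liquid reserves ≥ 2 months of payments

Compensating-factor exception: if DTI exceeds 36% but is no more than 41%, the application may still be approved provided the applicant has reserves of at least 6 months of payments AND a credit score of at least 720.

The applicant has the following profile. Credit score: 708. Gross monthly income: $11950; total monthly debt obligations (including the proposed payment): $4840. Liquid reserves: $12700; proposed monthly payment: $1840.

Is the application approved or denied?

Credit score 708 ≥ 640 (meets base)
DTI: 4,840 ÷ 11,950 = 40.5%, over the 36% base limit.
Liquid reserves cover 12,700/1,840 = 6.9 months — ≥ 2 required
DTI 40.5% is within the 36%–41% exception band; checking compensating factors.
Override check — reserves: 6.9 mo (ok); score: 708 (below 720).
Compensating-factor requirement not fully met.

Denied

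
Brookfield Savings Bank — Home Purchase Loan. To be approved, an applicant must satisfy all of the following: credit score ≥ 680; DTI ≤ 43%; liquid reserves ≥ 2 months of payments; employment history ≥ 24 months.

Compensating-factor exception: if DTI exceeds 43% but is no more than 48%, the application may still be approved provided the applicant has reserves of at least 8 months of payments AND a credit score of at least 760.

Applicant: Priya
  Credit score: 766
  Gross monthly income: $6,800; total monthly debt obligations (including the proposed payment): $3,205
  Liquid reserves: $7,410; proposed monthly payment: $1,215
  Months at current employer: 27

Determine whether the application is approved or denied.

Denied

Credit score 766 ≥ 680 (meets base)
DTI: 3,205 ÷ 6,800 = 47.1%, over the 43% base limit.
Reserves: 7,410 ÷ 1,215 = 6.1 months (meets 2-month minimum)
Employment 27 ≥ 24 months
DTI 47.1% is within the 43%–48% exception band; checking compensating factors.
Override check — reserves: 6.1 mo (short of 8); score: 766 (ok).
Override conditions not both satisfied; exception does not apply.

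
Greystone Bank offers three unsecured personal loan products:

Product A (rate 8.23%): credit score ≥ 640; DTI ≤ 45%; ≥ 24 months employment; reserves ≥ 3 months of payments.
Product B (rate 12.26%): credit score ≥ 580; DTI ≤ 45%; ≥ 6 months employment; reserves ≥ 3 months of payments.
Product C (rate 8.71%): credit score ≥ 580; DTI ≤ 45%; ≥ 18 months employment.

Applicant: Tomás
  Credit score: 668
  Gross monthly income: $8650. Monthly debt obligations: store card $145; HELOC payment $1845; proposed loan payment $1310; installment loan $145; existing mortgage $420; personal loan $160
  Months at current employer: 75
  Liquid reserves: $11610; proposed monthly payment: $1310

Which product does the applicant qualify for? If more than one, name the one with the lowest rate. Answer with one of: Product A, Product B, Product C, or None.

Total debts = (145 + 1,845 + 1,310 + 145 + 420 + 160) = 4,025; DTI = 4,025/8,650 = 46.5%.
Reserves = 11,610/1,310 = 8.9 months.
Product A: score 668 ≥ 640; DTI 46.5% > 45%; employment 75 ≥ 24 mo; reserves 8.9 ≥ 3 mo → does not qualify.
Product B: score 668 ≥ 580; DTI 46.5% > 45%; employment 75 ≥ 6 mo; reserves 8.9 ≥ 3 mo → does not qualify.
Product C: score 668 ≥ 580; DTI 46.5% > 45%; employment 75 ≥ 18 mo → does not qualify.

None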